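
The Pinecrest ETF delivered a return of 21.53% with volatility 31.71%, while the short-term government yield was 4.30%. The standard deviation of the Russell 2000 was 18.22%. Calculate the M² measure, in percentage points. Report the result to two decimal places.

14.20

Sharpe = (Rp − Rf) / σp = (21.53% − 4.30%) / 31.71% = 0.5434
M² = Rf + Sharpe × σm = 4.30% + 0.5434 × 18.22% = 14.2007%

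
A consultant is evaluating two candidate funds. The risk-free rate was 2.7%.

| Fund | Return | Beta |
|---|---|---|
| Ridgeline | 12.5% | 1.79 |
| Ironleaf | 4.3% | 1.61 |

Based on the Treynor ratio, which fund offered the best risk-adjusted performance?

Ridgeline: Treynor = (12.5% − 2.7%) / 1.79 = 5.475
Ironleaf: Treynor = (4.3% − 2.7%) / 1.61 = 0.994
Highest: Ridgeline (5.475).

Ridgeline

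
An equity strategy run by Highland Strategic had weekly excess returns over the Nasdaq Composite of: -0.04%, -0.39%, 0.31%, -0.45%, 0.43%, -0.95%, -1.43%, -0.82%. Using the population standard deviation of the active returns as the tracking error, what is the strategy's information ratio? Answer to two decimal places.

Mean return r̄ = -3.340 / 8 = -0.4175%
Σ(r − r̄)² = (-0.04 − (-0.4175))² + (-0.39 − (-0.4175))² + (0.31 − (-0.4175))² + … = 2.8626
population σ = √(2.8626 / 8) = √0.3578 = 0.5982%
IR = r̄ / tracking error = -0.4175 / 0.5982 = -0.6979

-0.70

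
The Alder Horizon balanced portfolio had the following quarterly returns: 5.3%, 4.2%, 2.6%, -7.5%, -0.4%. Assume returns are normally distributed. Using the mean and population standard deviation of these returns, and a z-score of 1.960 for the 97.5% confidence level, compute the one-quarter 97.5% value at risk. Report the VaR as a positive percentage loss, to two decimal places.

r̄ = (5.3 + 4.2 + 2.6 − 7.5 − 0.4) / 5 = 4.20 / 5 = 0.8400%
Σ(r − r̄)² = (5.3 − 0.8400)² + (4.2 − 0.8400)² + … = 105.3720
σ = √[105.3720 / 5] = 4.5907%
VaR = −(r̄ − z·σ) = −(0.8400 − 1.960 × 4.5907) = −(-8.1578) = 8.1578%

8.16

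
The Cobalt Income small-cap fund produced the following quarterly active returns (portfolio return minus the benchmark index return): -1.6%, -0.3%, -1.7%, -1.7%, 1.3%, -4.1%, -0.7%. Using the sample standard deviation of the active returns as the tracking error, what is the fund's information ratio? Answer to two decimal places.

-0.76

Mean return r̄ = -8.80 / 7 = -1.2571%
Σ(r − r̄)² = (-1.6 − (-1.2571))² + (-0.3 − (-1.2571))² + (-1.7 − (-1.2571))² + … = 16.3571
σ = √[16.3571 / 6] = 1.6511%
IR = r̄ / tracking error = -1.2571 / 1.6511 = -0.7614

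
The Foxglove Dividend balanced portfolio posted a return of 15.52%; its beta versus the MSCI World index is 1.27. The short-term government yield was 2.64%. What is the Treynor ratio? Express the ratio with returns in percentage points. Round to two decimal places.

Treynor = (Rp − Rf) / β = (15.52% − 2.64%) / 1.27 = 12.88 / 1.27 = 10.1417

10.14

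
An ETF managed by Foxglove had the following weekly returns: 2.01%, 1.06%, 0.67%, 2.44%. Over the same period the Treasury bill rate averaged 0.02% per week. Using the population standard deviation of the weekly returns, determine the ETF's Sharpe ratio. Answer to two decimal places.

2.15

r̄ = (2.01 + 1.06 + 0.67 + 2.44) / 4 = 6.180 / 4 = 1.5450%
Σ(r − r̄)² = (2.01 − 1.5450)² + (1.06 − 1.5450)² + … = 2.0181
population σ = √(2.0181 / 4) = √0.5045 = 0.7103%
Sharpe = (r̄ − rf) / σ = (1.5450 − 0.02) / 0.7103 = 1.5250 / 0.7103 = 2.1470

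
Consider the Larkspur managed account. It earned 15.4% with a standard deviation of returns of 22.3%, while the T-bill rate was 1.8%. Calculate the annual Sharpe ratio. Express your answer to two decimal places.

0.61

Sharpe = (Rp − Rf) / σp = (15.4% − 1.8%) / 22.3% = 13.60% / 22.3% = 0.6099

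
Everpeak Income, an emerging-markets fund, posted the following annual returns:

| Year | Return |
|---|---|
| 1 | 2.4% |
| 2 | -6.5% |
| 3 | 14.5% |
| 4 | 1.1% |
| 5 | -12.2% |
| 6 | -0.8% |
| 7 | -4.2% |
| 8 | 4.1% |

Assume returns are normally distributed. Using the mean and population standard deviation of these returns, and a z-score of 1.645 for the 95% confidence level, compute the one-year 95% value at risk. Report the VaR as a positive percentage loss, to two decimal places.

12.44

Mean return r̄ = -1.60 / 8 = -0.2000%
Σ(r − r̄)² = 443.0800; population σ = √(443.0800/8) = 7.4421%
VaR = −(r̄ − z·σ) = −(-0.2000 − 1.645 × 7.4421) = −(-12.4423) = 12.4423%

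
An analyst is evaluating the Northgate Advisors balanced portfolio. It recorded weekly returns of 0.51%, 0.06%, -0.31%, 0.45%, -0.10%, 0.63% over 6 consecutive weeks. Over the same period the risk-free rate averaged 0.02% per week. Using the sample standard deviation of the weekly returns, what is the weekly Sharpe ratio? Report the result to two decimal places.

0.49

Mean return r̄ = 1.240 / 6 = 0.2067%
Σ(r − r̄)² = (0.51 − 0.2067)² + (0.06 − 0.2067)² + … = 0.7129
σ = √[0.7129 / 5] = 0.3776%
Sharpe = (r̄ − rf) / σ = (0.2067 − 0.02) / 0.3776 = 0.1867 / 0.3776 = 0.4944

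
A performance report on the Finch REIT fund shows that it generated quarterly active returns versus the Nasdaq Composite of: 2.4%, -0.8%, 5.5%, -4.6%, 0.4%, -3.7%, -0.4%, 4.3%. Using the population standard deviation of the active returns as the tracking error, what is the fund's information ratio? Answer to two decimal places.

Mean return r̄ = 3.10 / 8 = 0.3875%
Σ(r − r̄)² = (2.4 − 0.3875)² + (-0.8 − 0.3875)² + (5.5 − 0.3875)² + … = 89.1088
σ = √[89.1088 / 8] = 3.3375%
IR = r̄ / tracking error = 0.3875 / 3.3375 = 0.1161

0.12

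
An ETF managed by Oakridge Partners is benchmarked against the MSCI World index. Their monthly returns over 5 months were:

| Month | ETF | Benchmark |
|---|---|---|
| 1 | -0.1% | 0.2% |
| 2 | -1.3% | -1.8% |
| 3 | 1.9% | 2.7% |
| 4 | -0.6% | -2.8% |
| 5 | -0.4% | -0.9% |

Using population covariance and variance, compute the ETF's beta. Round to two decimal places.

0.52

r̄p = -0.1000%,  r̄m = -0.5200%
Cov = Σ(rp − r̄p)(rm − r̄m) / 5 = 1.8460
Var(rm) = Σ(rm − r̄m)² / 5 = 3.5736
β = Cov / Var = 1.8460 / 3.5736 = 0.5166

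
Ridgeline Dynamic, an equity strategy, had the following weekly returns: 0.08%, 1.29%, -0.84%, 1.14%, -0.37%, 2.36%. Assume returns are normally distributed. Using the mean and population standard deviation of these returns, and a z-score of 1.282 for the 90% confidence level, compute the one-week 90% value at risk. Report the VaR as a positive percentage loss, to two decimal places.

0.79

μ = (0.08 + 1.29 − 0.84 + 1.14 − 0.37 + 2.36) / 6 = 0.6100%
Population σ = √[Σ(r − μ)² / 6] = √[7.1496 / 6] = √1.1916 = 1.0916%
VaR = −(μ − z·σ) = −(0.6100 − 1.282 × 1.0916) = −(-0.7894) = 0.7894%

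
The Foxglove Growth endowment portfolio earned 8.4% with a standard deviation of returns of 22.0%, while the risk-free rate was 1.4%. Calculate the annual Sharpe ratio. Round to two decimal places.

0.32

Sharpe = (Rp − Rf) / σp = (8.4% − 1.4%) / 22.0% = 7.00% / 22.0% = 0.3182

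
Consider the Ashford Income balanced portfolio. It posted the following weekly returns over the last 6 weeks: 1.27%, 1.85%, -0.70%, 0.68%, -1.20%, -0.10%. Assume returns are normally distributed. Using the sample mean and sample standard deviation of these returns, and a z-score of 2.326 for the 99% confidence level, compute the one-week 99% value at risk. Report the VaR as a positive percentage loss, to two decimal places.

2.43

r̄ = (1.27 + 1.85 − 0.7 + 0.68 − 1.2 − 0.1) / 6 = 0.3000%
Σ(r − r̄)² = (1.27 − 0.3000)² + (1.85 − 0.3000)² + … = 6.8978
σ = √[6.8978 / 5] = 1.1745%
VaR = −(r̄ − z·σ) = −(0.3000 − 2.326 × 1.1745) = −(-2.4319) = 2.4319%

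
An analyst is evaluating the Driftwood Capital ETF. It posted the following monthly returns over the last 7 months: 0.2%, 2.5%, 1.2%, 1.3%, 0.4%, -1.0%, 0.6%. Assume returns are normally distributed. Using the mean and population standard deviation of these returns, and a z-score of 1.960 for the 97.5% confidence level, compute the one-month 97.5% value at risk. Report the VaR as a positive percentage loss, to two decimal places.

1.23

r̄ = (0.2 + 2.5 + 1.2 + 1.3 + 0.4 − 1 + 0.6) / 7 = 0.7429%
Σ(r − r̄)² = (0.2 − 0.7429)² + (2.5 − 0.7429)² + … = 7.0771
σ = √[7.0771 / 7] = 1.0055%
VaR = −(r̄ − z·σ) = −(0.7429 − 1.960 × 1.0055) = −(-1.2279) = 1.2279%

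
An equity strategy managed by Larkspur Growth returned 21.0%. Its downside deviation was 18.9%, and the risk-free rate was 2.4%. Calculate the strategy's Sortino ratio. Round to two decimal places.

0.98

Sortino = (Rp − Rf) / σd = (21.0% − 2.4%) / 18.9% = 18.60% / 18.9% = 0.9841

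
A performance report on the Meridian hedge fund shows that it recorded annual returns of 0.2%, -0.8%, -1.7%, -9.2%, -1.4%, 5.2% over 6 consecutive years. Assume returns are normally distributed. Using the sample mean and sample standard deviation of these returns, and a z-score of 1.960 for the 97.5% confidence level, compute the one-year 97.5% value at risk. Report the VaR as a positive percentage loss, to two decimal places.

Mean return r̄ = -7.70 / 6 = -1.2833%
Sample std dev = √[107.3283 / 5] = 4.6331%
VaR = −(r̄ − z·σ) = −(-1.2833 − 1.960 × 4.6331) = −(-10.3642) = 10.3642%

10.36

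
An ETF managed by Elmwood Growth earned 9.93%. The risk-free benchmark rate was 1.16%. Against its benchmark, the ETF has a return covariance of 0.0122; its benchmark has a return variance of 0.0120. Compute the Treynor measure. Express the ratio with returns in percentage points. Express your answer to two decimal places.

β = Cov / Var = 0.0122 / 0.0120 = 1.0167
Treynor = (Rp − Rf) / β = (9.93% − 1.16%) / 1.0167 = 8.77 / 1.0167 = 8.6259

8.63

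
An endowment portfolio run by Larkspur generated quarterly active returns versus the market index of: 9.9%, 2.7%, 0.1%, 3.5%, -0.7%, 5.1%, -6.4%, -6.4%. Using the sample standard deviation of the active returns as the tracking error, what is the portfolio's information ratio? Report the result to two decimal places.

0.17

μ = (9.9 + 2.7 + 0.1 + 3.5 − 0.7 + 5.1 − 6.4 − 6.4) / 8 = 0.9750%
Sample σ = √[Σ(r − μ)² / 7] = √[218.3750 / 7] = √31.1964 = 5.5854%
IR = μ / tracking error = 0.9750 / 5.5854 = 0.1746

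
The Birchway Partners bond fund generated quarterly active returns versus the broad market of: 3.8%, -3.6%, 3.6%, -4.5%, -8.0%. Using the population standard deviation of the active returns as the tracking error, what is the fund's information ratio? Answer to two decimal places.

-0.37

r̄ = (3.8 − 3.6 + 3.6 − 4.5 − 8) / 5 = -8.70 / 5 = -1.7400%
Population std dev = √[109.4720 / 5] = 4.6791%
IR = r̄ / tracking error = -1.7400 / 4.6791 = -0.3719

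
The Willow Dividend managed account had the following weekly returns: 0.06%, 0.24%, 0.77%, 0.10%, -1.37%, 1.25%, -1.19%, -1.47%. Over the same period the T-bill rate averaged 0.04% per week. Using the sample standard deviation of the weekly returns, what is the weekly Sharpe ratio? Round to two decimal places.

-0.24

r̄ = (0.06 + 0.24 + 0.77 + 0.1 − 1.37 + 1.25 − 1.19 − 1.47) / 8 = -0.2013%
Sample σ = √[Σ(r − r̄)² / 7] = √[7.3565 / 7] = √1.0509 = 1.0251%
Sharpe = (r̄ − rf) / σ = (-0.2013 − 0.04) / 1.0251 = -0.2413 / 1.0251 = -0.2354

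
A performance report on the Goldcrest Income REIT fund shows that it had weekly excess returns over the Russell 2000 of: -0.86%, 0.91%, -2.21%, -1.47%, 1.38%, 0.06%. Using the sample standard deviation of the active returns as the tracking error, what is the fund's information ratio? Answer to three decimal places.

Mean return r̄ = -2.190 / 6 = -0.3650%
Sample σ = √[Σ(r − r̄)² / 5] = √[9.7214 / 5] = √1.9443 = 1.3944%
IR = r̄ / tracking error = -0.3650 / 1.3944 = -0.2618

-0.262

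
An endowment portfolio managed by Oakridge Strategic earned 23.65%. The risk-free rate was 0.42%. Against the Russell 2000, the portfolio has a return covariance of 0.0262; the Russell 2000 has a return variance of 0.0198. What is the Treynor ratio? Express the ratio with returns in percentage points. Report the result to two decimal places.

17.56

β = Cov / Var = 0.0262 / 0.0198 = 1.3232
Treynor = (Rp − Rf) / β = (23.65% − 0.42%) / 1.3232 = 23.23 / 1.3232 = 17.5559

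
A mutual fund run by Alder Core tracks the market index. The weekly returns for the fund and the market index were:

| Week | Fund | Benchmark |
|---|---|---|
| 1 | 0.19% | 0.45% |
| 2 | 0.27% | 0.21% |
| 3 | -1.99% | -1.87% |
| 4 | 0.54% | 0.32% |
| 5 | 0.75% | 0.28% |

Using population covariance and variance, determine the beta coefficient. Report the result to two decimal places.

r̄p = -0.0480%,  r̄m = -0.1220%
Cov = Σ(rp − r̄p)(rm − r̄m) / 5 = 0.8434
Var(rm) = Σ(rm − r̄m)² / 5 = 0.7700
β = Cov / Var = 0.8434 / 0.7700 = 1.0953

1.10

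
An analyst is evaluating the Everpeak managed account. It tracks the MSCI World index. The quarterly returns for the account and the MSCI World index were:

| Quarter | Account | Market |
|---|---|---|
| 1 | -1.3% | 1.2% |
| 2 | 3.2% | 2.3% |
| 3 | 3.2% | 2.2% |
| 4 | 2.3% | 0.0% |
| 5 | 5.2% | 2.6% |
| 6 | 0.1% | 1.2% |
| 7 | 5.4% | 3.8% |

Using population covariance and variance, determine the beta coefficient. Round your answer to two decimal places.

r̄p = 2.5857%,  r̄m = 1.9000%
Cov = Σ(rp − r̄p)(rm − r̄m) / 7 = 1.8014
Var(rm) = Σ(rm − r̄m)² / 7 = 1.2771
β = Cov / Var = 1.8014 / 1.2771 = 1.4105

1.41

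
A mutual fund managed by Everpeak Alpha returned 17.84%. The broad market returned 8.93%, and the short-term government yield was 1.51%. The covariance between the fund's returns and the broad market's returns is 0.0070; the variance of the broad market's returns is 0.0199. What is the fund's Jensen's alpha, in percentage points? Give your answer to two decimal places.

β = Cov / Var = 0.0070 / 0.0199 = 0.3518
E[R] = Rf + β(Rm − Rf) = 1.51% + 0.3518 × (8.93% − 1.51%) = 4.1204%
α = Rp − E[R] = 17.84% − 4.1204% = 13.7196

13.72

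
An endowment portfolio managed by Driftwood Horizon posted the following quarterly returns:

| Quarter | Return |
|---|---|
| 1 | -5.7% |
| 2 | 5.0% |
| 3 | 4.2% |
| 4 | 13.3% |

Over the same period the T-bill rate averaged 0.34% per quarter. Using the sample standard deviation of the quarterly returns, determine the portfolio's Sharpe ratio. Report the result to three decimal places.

Mean return r̄ = 16.80 / 4 = 4.2000%
Sample std dev = √[181.4600 / 3] = 7.7773%
Sharpe = (r̄ − rf) / σ = (4.2000 − 0.34) / 7.7773 = 3.8600 / 7.7773 = 0.4963

0.496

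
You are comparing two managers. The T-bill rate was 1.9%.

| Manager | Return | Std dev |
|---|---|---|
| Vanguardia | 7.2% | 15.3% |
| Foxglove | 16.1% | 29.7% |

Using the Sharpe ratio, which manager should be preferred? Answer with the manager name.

Vanguardia: Sharpe ratio = (7.2% − 1.9%) / 15.3% = 0.346
Foxglove: Sharpe ratio = (16.1% − 1.9%) / 29.7% = 0.478
Highest: Foxglove (0.478).

Foxglove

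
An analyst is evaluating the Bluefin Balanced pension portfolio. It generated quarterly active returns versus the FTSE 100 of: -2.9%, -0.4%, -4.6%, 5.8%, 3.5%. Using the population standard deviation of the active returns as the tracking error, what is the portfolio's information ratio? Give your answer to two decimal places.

0.07

μ = (-2.9 − 0.4 − 4.6 + 5.8 + 3.5) / 5 = 0.2800%
Population σ = √[Σ(r − μ)² / 5] = √[75.2280 / 5] = √15.0456 = 3.8789%
IR = μ / tracking error = 0.2800 / 3.8789 = 0.0722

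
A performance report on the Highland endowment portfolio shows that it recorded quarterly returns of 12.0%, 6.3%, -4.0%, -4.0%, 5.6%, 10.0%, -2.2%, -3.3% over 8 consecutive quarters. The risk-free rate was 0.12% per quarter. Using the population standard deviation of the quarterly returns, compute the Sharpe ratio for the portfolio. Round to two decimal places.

μ = (12 + 6.3 − 4 − 4 + 5.6 + 10 − 2.2 − 3.3) / 8 = 2.5500%
Σ(r − μ)² = 310.7600; population σ = √(310.7600/8) = 6.2326%
Sharpe = (μ − rf) / σ = (2.5500 − 0.12) / 6.2326 = 2.4300 / 6.2326 = 0.3899

0.39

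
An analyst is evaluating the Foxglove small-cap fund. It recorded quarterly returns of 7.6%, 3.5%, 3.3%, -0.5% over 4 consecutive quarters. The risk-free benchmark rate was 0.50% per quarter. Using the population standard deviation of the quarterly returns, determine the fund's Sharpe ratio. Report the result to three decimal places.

Mean return r̄ = 13.90 / 4 = 3.4750%
Σ(r − r̄)² = (7.6 − 3.4750)² + (3.5 − 3.4750)² + … = 32.8475
population σ = √(32.8475 / 4) = √8.2119 = 2.8656%
Sharpe = (r̄ − rf) / σ = (3.4750 − 0.5) / 2.8656 = 2.9750 / 2.8656 = 1.0382

1.038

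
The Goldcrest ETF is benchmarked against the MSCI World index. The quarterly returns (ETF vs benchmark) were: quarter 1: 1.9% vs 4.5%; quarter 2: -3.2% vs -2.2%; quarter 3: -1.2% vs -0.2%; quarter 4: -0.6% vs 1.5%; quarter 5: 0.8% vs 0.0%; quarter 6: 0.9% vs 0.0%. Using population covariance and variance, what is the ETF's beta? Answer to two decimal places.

0.63

r̄p = -0.2333%,  r̄m = 0.6000%
Cov = Σ(rp − r̄p)(rm − r̄m) / 6 = 2.6283
Var(rm) = Σ(rm − r̄m)² / 6 = 4.2033
β = Cov / Var = 2.6283 / 4.2033 = 0.6253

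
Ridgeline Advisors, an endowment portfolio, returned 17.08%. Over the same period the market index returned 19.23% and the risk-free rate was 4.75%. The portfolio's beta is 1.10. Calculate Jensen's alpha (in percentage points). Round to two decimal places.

-3.60

CAPM expected return = Rf + β(Rm − Rf) = 4.75% + 1.10 × (19.23% − 4.75%) = 4.75 + 1.10 × 14.48 = 20.6780%
Jensen's α = Rp − E[R] = 17.08% − 20.6780% = -3.5980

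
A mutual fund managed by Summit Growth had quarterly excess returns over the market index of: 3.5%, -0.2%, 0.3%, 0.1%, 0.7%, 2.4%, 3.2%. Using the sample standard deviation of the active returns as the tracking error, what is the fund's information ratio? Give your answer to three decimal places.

μ = (3.5 − 0.2 + 0.3 + 0.1 + 0.7 + 2.4 + 3.2) / 7 = 10.00 / 7 = 1.4286%
Σ(r − μ)² = 14.5943; sample σ = √(14.5943/6) = 1.5596%
IR = μ / tracking error = 1.4286 / 1.5596 = 0.9160

0.916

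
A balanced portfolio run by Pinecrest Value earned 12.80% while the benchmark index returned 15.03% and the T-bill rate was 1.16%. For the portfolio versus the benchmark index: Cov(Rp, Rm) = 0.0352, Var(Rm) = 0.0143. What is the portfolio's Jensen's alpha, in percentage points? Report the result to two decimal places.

β = Cov / Var = 0.0352 / 0.0143 = 2.4615
E[R] = Rf + β(Rm − Rf) = 1.16% + 2.4615 × (15.03% − 1.16%) = 35.3010%
α = Rp − E[R] = 12.80% − 35.3010% = -22.5010

-22.50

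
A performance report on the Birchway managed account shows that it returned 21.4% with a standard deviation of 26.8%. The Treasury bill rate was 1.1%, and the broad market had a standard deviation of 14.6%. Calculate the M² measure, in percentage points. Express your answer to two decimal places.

Sharpe = (Rp − Rf) / σp = (21.4% − 1.1%) / 26.8% = 0.7575
M² = Rf + Sharpe × σm = 1.1% + 0.7575 × 14.6% = 12.1595%

12.16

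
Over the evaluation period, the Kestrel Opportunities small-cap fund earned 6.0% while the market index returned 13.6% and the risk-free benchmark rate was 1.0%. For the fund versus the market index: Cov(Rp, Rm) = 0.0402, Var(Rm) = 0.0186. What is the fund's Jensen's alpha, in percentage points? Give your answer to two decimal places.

-22.23

β = Cov / Var = 0.0402 / 0.0186 = 2.1613
E[R] = Rf + β(Rm − Rf) = 1.0% + 2.1613 × (13.6% − 1.0%) = 28.2324%
α = Rp − E[R] = 6.0% − 28.2324% = -22.2324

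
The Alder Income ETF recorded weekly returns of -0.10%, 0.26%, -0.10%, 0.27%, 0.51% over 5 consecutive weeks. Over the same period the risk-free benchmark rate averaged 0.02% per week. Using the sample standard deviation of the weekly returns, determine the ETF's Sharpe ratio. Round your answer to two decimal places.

0.56

μ = (-0.1 + 0.26 − 0.1 + 0.27 + 0.51) / 5 = 0.840 / 5 = 0.1680%
Σ(r − μ)² = (-0.1 − 0.1680)² + (0.26 − 0.1680)² + (-0.1 − 0.1680)² + … = 0.2795
σ = √[0.2795 / 4] = 0.2643%
Sharpe = (μ − rf) / σ = (0.1680 − 0.02) / 0.2643 = 0.1480 / 0.2643 = 0.5600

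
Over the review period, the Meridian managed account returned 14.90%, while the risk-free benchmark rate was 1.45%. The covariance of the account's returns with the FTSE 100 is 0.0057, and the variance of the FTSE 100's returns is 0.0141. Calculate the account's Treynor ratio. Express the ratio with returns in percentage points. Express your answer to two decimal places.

β = Cov / Var = 0.0057 / 0.0141 = 0.4043
Treynor = (Rp − Rf) / β = (14.90% − 1.45%) / 0.4043 = 13.45 / 0.4043 = 33.2674

33.27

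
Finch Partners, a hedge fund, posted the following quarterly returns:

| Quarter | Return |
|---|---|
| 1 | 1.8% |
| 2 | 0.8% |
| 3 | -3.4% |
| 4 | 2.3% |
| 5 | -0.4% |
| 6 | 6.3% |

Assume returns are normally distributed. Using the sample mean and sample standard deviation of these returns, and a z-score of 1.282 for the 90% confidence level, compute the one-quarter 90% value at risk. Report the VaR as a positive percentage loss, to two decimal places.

r̄ = (1.8 + 0.8 − 3.4 + 2.3 − 0.4 + 6.3) / 6 = 7.40 / 6 = 1.2333%
Sample std dev = √[51.4533 / 5] = 3.2079%
VaR = −(r̄ − z·σ) = −(1.2333 − 1.282 × 3.2079) = −(-2.8792) = 2.8792%

2.88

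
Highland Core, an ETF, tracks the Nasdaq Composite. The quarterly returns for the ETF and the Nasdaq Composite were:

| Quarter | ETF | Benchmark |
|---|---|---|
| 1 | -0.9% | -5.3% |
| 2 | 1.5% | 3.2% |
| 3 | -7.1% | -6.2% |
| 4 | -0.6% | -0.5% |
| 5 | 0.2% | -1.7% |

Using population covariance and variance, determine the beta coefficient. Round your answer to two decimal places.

0.68

r̄p = -1.3800%,  r̄m = -2.1000%
Cov = Σ(rp − r̄p)(rm − r̄m) / 5 = 7.8120
Var(rm) = Σ(rm − r̄m)² / 5 = 11.5720
β = Cov / Var = 7.8120 / 11.5720 = 0.6751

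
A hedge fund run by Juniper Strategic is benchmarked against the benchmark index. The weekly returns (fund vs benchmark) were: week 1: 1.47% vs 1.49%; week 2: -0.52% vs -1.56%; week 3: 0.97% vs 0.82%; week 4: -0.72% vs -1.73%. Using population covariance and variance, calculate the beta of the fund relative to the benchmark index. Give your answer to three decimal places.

0.661

r̄p = 0.3000%,  r̄m = -0.2450%
Cov = Σ(rp − r̄p)(rm − r̄m) / 4 = 1.3341
Var(rm) = Σ(rm − r̄m)² / 4 = 2.0197
β = Cov / Var = 1.3341 / 2.0197 = 0.6605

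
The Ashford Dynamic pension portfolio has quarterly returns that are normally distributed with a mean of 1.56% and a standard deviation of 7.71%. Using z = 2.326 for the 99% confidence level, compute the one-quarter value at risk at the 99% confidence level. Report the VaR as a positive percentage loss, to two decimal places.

VaR (as % loss) = −(μ − z·σ) = −(1.56% − 2.326 × 7.71%) = −(-16.37346%) = 16.37346%

16.37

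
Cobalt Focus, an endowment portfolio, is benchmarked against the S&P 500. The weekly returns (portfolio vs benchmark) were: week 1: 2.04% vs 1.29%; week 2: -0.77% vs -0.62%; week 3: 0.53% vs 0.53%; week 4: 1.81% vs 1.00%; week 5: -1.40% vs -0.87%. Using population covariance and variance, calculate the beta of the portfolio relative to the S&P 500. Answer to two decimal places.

1.56

r̄p = 0.4420%,  r̄m = 0.2660%
Cov = Σ(rp − r̄p)(rm − r̄m) / 5 = 1.1660
Var(rm) = Σ(rm − r̄m)² / 5 = 0.7465
β = Cov / Var = 1.1660 / 0.7465 = 1.5620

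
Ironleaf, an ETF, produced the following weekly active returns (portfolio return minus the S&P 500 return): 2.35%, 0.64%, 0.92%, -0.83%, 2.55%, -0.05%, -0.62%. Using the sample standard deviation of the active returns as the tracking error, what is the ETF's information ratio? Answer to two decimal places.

Mean return r̄ = 4.960 / 7 = 0.7086%
Σ(r − r̄)² = (2.35 − 0.7086)² + (0.64 − 0.7086)² + (0.92 − 0.7086)² + … = 10.8423
sample σ = √(10.8423 / 6) = √1.8071 = 1.3443%
IR = r̄ / tracking error = 0.7086 / 1.3443 = 0.5271

0.53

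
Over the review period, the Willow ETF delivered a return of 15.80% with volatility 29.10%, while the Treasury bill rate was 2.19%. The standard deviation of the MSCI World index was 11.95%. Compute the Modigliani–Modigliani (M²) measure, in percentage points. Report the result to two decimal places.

7.78

Sharpe = (Rp − Rf) / σp = (15.80% − 2.19%) / 29.10% = 0.4677
M² = Rf + Sharpe × σm = 2.19% + 0.4677 × 11.95% = 7.7790%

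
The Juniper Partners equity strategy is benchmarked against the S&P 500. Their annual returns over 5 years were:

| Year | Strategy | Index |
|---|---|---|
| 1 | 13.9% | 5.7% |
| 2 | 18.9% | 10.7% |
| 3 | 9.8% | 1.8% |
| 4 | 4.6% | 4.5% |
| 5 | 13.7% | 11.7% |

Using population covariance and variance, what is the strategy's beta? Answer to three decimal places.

0.864

r̄p = 12.1800%,  r̄m = 6.8800%
Cov = Σ(rp − r̄p)(rm − r̄m) / 5 = 12.2196
Var(rm) = Σ(rm − r̄m)² / 5 = 14.1376
β = Cov / Var = 12.2196 / 14.1376 = 0.8643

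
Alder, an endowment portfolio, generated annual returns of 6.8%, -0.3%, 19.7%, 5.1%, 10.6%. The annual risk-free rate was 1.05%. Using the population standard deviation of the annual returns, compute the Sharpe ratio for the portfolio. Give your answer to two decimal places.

Mean return r̄ = 41.90 / 5 = 8.3800%
Population σ = √[Σ(r − r̄)² / 5] = √[221.6680 / 5] = √44.3336 = 6.6583%
Sharpe = (r̄ − rf) / σ = (8.3800 − 1.05) / 6.6583 = 7.3300 / 6.6583 = 1.1009

1.10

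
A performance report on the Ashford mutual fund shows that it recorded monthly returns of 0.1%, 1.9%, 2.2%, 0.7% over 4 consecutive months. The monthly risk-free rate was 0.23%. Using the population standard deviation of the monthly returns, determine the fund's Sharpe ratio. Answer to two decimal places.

r̄ = (0.1 + 1.9 + 2.2 + 0.7) / 4 = 1.2250%
Population std dev = √[2.9475 / 4] = 0.8584%
Sharpe = (r̄ − rf) / σ = (1.2250 − 0.23) / 0.8584 = 0.9950 / 0.8584 = 1.1591

1.16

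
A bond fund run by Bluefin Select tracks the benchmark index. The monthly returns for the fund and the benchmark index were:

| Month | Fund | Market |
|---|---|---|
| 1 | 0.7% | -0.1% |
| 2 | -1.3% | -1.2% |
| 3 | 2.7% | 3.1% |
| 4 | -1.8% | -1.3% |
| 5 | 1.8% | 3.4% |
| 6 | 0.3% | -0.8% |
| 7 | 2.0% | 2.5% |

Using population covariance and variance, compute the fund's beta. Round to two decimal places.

0.73

r̄p = 0.6286%,  r̄m = 0.8000%
Cov = Σ(rp − r̄p)(rm − r̄m) / 7 = 2.7943
Var(rm) = Σ(rm − r̄m)² / 7 = 3.8171
β = Cov / Var = 2.7943 / 3.8171 = 0.7320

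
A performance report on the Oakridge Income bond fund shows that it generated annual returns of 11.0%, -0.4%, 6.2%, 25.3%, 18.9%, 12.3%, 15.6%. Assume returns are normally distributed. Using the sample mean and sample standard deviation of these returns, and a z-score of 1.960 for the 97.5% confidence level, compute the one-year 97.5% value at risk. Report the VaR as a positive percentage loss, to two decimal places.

Mean return μ = 88.90 / 7 = 12.7000%
Sample std dev = √[422.5200 / 6] = 8.3917%
VaR = −(μ − z·σ) = −(12.7000 − 1.960 × 8.3917) = −(-3.7477) = 3.7477%

3.75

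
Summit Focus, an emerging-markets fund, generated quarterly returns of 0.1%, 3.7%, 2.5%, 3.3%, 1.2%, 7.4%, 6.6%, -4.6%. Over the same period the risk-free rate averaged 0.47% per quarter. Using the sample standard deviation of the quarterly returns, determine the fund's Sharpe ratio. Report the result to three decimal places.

0.542

r̄ = (0.1 + 3.7 + 2.5 + 3.3 + 1.2 + 7.4 + 6.6 − 4.6) / 8 = 2.5250%
Sample std dev = √[100.7550 / 7] = 3.7939%
Sharpe = (r̄ − rf) / σ = (2.5250 − 0.47) / 3.7939 = 2.0550 / 3.7939 = 0.5417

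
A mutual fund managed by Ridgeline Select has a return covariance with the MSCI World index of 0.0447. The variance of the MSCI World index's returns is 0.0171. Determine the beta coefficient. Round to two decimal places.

β = Cov(Rp, Rm) / Var(Rm) = 0.0447 / 0.0171 = 2.6140

2.61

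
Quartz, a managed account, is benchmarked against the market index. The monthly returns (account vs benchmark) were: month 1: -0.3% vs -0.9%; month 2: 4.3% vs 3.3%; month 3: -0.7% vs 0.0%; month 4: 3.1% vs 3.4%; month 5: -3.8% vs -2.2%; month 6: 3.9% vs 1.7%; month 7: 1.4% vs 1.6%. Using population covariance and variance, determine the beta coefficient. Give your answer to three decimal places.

r̄p = 1.1286%,  r̄m = 0.9857%
Cov = Σ(rp − r̄p)(rm − r̄m) / 7 = 4.9204
Var(rm) = Σ(rm − r̄m)² / 7 = 3.8212
β = Cov / Var = 4.9204 / 3.8212 = 1.2877

1.288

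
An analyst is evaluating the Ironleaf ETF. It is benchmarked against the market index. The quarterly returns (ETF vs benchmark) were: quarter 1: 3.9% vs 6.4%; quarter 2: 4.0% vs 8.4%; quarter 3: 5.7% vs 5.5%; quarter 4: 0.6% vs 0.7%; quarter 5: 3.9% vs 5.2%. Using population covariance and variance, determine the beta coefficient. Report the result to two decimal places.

0.49

r̄p = 3.6200%,  r̄m = 5.2400%
Cov = Σ(rp − r̄p)(rm − r̄m) / 5 = 3.1532
Var(rm) = Σ(rm − r̄m)² / 5 = 6.4024
β = Cov / Var = 3.1532 / 6.4024 = 0.4925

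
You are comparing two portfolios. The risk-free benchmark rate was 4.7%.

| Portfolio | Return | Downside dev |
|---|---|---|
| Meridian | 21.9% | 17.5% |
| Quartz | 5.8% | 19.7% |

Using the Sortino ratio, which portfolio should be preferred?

Meridian

Meridian: Sortino ratio = (21.9% − 4.7%) / 17.5% = 0.983
Quartz: Sortino ratio = (5.8% − 4.7%) / 19.7% = 0.056
Highest: Meridian (0.983).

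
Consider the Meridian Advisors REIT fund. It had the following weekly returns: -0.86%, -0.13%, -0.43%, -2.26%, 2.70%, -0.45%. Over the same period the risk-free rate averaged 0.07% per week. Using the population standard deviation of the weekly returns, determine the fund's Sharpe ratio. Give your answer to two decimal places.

-0.21

r̄ = (-0.86 − 0.13 − 0.43 − 2.26 + 2.7 − 0.45) / 6 = -0.2383%
Population σ = √[Σ(r − r̄)² / 6] = √[13.2007 / 6] = √2.2001 = 1.4833%
Sharpe = (r̄ − rf) / σ = (-0.2383 − 0.07) / 1.4833 = -0.3083 / 1.4833 = -0.2078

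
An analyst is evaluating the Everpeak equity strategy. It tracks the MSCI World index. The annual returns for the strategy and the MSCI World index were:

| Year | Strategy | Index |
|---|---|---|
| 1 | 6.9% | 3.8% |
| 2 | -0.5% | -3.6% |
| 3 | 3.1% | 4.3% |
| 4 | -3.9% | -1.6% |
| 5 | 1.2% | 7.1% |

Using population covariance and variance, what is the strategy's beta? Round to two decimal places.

r̄p = 1.3600%,  r̄m = 2.0000%
Cov = Σ(rp − r̄p)(rm − r̄m) / 5 = 8.5020
Var(rm) = Σ(rm − r̄m)² / 5 = 15.7720
β = Cov / Var = 8.5020 / 15.7720 = 0.5391

0.54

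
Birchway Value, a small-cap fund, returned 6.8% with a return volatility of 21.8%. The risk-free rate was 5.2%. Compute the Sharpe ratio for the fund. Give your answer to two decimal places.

0.07

Sharpe = (Rp − Rf) / σp = (6.8% − 5.2%) / 21.8% = 1.60% / 21.8% = 0.0734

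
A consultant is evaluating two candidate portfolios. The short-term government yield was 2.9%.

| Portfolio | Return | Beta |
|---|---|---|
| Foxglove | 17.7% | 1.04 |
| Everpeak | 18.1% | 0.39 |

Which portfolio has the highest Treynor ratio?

Foxglove: Treynor = (17.7% − 2.9%) / 1.04 = 14.231
Everpeak: Treynor = (18.1% − 2.9%) / 0.39 = 38.974
Highest: Everpeak (38.974).

Everpeak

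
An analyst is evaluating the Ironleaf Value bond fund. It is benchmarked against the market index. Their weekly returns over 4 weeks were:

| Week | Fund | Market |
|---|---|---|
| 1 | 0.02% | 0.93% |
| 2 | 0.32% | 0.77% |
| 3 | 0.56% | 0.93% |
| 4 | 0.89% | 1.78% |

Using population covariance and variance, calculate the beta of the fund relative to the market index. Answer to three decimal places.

0.630

r̄p = 0.4475%,  r̄m = 1.1025%
Cov = Σ(rp − r̄p)(rm − r̄m) / 4 = 0.0991
Var(rm) = Σ(rm − r̄m)² / 4 = 0.1573
β = Cov / Var = 0.0991 / 0.1573 = 0.6300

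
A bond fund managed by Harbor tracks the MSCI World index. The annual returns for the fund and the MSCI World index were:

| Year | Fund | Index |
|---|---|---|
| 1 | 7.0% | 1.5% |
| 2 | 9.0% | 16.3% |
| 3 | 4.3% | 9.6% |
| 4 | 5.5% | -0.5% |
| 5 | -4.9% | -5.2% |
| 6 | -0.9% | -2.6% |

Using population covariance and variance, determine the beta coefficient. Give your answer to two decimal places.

0.48

r̄p = 3.3333%,  r̄m = 3.1833%
Cov = Σ(rp − r̄p)(rm − r̄m) / 6 = 26.6472
Var(rm) = Σ(rm − r̄m)² / 6 = 55.5581
β = Cov / Var = 26.6472 / 55.5581 = 0.4796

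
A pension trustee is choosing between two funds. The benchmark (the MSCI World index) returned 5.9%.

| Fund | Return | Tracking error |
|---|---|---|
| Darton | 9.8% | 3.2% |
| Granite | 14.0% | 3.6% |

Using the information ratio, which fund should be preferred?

Darton: IR = (9.8% − 5.9%) / 3.2% = 1.219
Granite: IR = (14.0% − 5.9%) / 3.6% = 2.250
Highest: Granite (2.250).

Granite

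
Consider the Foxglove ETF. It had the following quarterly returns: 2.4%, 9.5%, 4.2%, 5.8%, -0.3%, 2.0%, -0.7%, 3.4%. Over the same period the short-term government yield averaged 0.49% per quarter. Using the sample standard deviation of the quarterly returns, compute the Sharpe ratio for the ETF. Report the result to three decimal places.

0.844

r̄ = (2.4 + 9.5 + 4.2 + 5.8 − 0.3 + 2 − 0.7 + 3.4) / 8 = 26.30 / 8 = 3.2875%
Σ(r − r̄)² = (2.4 − 3.2875)² + (9.5 − 3.2875)² + … = 76.9688
sample σ = √(76.9688 / 7) = √10.9955 = 3.3159%
Sharpe = (r̄ − rf) / σ = (3.2875 − 0.49) / 3.3159 = 2.7975 / 3.3159 = 0.8437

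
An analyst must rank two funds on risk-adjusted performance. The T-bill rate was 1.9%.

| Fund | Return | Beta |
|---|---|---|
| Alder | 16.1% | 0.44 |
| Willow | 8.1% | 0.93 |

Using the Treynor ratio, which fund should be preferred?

Alder

Alder: Treynor = (16.1% − 1.9%) / 0.44 = 32.273
Willow: Treynor = (8.1% − 1.9%) / 0.93 = 6.667
Highest: Alder (32.273).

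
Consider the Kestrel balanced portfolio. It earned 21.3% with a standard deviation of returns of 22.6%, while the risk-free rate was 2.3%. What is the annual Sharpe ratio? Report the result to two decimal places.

0.84

Sharpe = (Rp − Rf) / σp = (21.3% − 2.3%) / 22.6% = 19.00% / 22.6% = 0.8407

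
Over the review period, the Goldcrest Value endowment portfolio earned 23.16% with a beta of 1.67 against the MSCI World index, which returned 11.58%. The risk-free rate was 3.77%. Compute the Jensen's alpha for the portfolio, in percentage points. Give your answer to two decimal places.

CAPM expected return = Rf + β(Rm − Rf) = 3.77% + 1.67 × (11.58% − 3.77%) = 3.77 + 1.67 × 7.81 = 16.8127%
Jensen's α = Rp − E[R] = 23.16% − 16.8127% = 6.3473

6.35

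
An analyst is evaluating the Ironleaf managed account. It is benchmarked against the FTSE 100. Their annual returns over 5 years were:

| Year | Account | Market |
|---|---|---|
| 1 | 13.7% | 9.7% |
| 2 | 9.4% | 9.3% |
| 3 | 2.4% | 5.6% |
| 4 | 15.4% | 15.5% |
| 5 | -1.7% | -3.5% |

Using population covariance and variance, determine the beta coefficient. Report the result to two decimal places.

r̄p = 7.8400%,  r̄m = 7.3200%
Cov = Σ(rp − r̄p)(rm − r̄m) / 5 = 38.2912
Var(rm) = Σ(rm − r̄m)² / 5 = 39.3056
β = Cov / Var = 38.2912 / 39.3056 = 0.9742

0.97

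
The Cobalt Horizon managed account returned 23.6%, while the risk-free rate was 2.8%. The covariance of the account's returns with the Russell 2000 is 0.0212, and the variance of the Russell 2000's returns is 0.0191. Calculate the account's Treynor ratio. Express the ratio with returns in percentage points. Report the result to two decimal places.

β = Cov / Var = 0.0212 / 0.0191 = 1.1099
Treynor = (Rp − Rf) / β = (23.6% − 2.8%) / 1.1099 = 20.80 / 1.1099 = 18.7404

18.74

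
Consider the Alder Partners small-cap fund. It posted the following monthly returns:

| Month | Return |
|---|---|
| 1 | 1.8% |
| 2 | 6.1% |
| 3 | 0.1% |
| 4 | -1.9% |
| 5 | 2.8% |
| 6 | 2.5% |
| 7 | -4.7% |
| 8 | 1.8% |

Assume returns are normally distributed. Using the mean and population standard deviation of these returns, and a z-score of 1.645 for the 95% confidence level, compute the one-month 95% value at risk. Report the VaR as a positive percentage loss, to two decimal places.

3.96

r̄ = (1.8 + 6.1 + 0.1 − 1.9 + 2.8 + 2.5 − 4.7 + 1.8) / 8 = 1.0625%
Σ(r − r̄)² = (1.8 − 1.0625)² + (6.1 − 1.0625)² + … = 74.4588
population σ = √(74.4588 / 8) = √9.3074 = 3.0508%
VaR = −(r̄ − z·σ) = −(1.0625 − 1.645 × 3.0508) = −(-3.9561) = 3.9561%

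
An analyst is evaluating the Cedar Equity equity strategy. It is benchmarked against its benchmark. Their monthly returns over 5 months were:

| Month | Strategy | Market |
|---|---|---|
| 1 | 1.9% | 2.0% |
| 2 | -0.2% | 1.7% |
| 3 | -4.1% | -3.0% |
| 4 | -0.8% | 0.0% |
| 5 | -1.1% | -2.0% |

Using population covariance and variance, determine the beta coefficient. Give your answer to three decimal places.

r̄p = -0.8600%,  r̄m = -0.2600%
Cov = Σ(rp − r̄p)(rm − r̄m) / 5 = 3.3684
Var(rm) = Σ(rm − r̄m)² / 5 = 3.9104
β = Cov / Var = 3.3684 / 3.9104 = 0.8614

0.861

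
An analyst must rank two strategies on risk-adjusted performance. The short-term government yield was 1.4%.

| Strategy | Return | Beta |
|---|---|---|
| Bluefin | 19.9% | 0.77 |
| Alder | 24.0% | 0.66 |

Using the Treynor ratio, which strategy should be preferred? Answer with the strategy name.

Bluefin: Treynor = (19.9% − 1.4%) / 0.77 = 24.026
Alder: Treynor = (24.0% − 1.4%) / 0.66 = 34.242
Highest: Alder (34.242).

Alder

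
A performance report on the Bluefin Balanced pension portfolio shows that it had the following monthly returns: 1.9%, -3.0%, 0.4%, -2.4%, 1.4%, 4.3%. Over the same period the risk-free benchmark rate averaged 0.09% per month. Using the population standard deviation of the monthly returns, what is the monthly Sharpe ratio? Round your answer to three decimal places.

0.137

r̄ = (1.9 − 3 + 0.4 − 2.4 + 1.4 + 4.3) / 6 = 0.4333%
Population σ = √[Σ(r − r̄)² / 6] = √[37.8533 / 6] = √6.3089 = 2.5118%
Sharpe = (r̄ − rf) / σ = (0.4333 − 0.09) / 2.5118 = 0.3433 / 2.5118 = 0.1367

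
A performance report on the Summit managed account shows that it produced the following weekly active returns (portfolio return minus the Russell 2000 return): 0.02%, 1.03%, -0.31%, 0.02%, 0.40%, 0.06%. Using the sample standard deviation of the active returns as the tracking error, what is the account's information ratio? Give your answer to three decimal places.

μ = (0.02 + 1.03 − 0.31 + 0.02 + 0.4 + 0.06) / 6 = 1.220 / 6 = 0.2033%
Σ(r − μ)² = (0.02 − 0.2033)² + (1.03 − 0.2033)² + … = 1.0733
sample σ = √(1.0733 / 5) = √0.2147 = 0.4634%
IR = μ / tracking error = 0.2033 / 0.4634 = 0.4387

0.439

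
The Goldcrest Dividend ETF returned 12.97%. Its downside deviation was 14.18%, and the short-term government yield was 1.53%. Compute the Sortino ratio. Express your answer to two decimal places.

0.81

Sortino = (Rp − Rf) / σd = (12.97% − 1.53%) / 14.18% = 11.44% / 14.18% = 0.8068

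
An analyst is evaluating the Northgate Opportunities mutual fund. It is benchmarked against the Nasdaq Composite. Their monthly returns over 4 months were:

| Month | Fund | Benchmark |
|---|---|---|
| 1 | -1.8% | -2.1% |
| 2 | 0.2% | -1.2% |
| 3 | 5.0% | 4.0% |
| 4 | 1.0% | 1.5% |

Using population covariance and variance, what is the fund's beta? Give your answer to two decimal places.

r̄p = 1.1000%,  r̄m = 0.5500%
Cov = Σ(rp − r̄p)(rm − r̄m) / 4 = 5.6550
Var(rm) = Σ(rm − r̄m)² / 4 = 5.7225
β = Cov / Var = 5.6550 / 5.7225 = 0.9882

0.99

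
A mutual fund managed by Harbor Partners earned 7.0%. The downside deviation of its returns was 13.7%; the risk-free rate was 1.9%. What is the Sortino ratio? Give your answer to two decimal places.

Sortino = (Rp − Rf) / σd = (7.0% − 1.9%) / 13.7% = 5.10% / 13.7% = 0.3723

0.37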